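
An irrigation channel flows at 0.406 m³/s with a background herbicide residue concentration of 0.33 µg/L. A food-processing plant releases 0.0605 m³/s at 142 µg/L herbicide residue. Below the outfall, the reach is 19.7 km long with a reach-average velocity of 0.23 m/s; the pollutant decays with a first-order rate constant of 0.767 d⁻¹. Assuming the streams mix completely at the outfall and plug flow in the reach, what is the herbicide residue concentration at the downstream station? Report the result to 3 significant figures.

8.74 µg/L

Mass balance: C = (0.4060·0.3300 + 0.06050·142.0) / 0.4665 = 8.725/0.4665 = 18.70 µg/L.
Travel time t = 19.7·1000 / 0.23 = 85650 s = 23.79 h.
First-order decay: C = 18.70·exp(−k·t) = 18.70·0.4675 = 8.744 µg/L.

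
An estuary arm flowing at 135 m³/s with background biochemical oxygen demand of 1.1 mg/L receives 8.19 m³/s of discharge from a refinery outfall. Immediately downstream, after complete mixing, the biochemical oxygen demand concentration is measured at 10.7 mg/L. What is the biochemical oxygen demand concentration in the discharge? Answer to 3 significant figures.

Mass balance: 135.0·1.100 + 8.190·Cₑ = 143.2·10.70
→ Cₑ = (143.2·10.70 − 135.0·1.100) / 8.190 = 168.9 mg/L.

169 mg/L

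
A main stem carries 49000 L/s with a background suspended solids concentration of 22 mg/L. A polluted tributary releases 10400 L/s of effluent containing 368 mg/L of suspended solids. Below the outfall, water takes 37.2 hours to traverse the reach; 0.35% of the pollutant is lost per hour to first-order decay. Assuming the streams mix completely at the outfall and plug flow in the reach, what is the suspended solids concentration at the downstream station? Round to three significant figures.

72.5 mg/L

Conservation of mass: C = (49000·22.00 + 10400·368.0) / 59400 = 4905000/59400 = 82.58 mg/L.
0.35%/h lost → k = −ln(1 − 0.0035) = 0.003506 h⁻¹.
First-order decay: C = 82.58·exp(−k·t) = 82.58·0.8777 = 72.48 mg/L.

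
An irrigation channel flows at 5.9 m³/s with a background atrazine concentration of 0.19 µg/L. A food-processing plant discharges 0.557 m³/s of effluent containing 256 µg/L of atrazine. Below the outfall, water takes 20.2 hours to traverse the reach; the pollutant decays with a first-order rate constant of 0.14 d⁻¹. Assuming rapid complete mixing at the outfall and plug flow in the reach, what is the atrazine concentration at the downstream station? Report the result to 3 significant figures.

19.8 µg/L

Flow-weighted average: C = (5.900·0.1900 + 0.5570·256.0) / 6.457 = 143.7/6.457 = 22.26 µg/L.
After decay, C = 22.26 × e^(−kt) = 22.26 × 0.8888 = 19.78 µg/L.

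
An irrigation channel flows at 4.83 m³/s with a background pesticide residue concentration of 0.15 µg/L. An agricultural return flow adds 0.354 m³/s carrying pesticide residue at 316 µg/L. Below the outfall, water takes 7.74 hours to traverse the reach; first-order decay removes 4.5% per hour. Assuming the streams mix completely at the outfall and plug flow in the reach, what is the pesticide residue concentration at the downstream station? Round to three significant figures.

Conservation of mass: C = (4.830·0.1500 + 0.3540·316.0) / 5.184 = 112.6/5.184 = 21.72 µg/L.
4.5%/h lost → k = −ln(1 − 0.045) = 0.04604 h⁻¹.
First-order decay: C = 21.72·exp(−k·t) = 21.72·0.7002 = 15.21 µg/L.

15.2 µg/L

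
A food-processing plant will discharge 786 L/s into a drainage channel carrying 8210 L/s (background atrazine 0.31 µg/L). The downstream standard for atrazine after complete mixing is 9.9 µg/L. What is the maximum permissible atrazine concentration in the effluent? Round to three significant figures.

110 µg/L

At the limit, (Qr·Cr + Qe·Cₑ)/(Qr + Qe) = 9.9:
Cₑ = (8996·9.9 − 8210·0.3100) / 786.0 = 110.1 µg/L.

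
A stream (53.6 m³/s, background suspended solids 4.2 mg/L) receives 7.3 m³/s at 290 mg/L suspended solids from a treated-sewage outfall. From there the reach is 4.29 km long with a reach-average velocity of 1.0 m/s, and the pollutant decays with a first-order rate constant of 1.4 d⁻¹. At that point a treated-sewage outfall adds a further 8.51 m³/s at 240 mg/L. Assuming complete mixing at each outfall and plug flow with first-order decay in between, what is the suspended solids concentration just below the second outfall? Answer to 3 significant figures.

Mixed concentration C = ΣQC/ΣQ = (53.60·4.200 + 7.300·290.0) / 60.90 = 2342/60.90 = 38.46 mg/L; combined flow 60.90 m³/s.
Travel time t = 4.29·1000 / 1.0 = 4290 s = 1.192 h.
Decay over the reach: 38.46·exp(−kt) = 38.46·0.9328 = 35.88 mg/L.
Second outfall: C = (60.90·35.88 + 8.510·240.0)/69.41 = 60.90 mg/L.

60.9 mg/L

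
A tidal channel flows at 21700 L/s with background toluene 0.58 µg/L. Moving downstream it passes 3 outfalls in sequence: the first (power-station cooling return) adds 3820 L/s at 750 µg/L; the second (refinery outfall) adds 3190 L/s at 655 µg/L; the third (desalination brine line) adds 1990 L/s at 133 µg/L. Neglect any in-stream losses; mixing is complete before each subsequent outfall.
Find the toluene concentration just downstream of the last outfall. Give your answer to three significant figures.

Outfall 1: combined Q = 25520 L/s; C = (21700·0.5800 + 3820·750.0)/25520 = 112.8 µg/L.
Outfall 2: combined Q = 28710 L/s; C = (25520·112.8 + 3190·655.0)/28710 = 173.0 µg/L.
Outfall 3: combined Q = 30700 L/s; C = (28710·173.0 + 1990·133.0)/30700 = 170.4 µg/L.

170 µg/L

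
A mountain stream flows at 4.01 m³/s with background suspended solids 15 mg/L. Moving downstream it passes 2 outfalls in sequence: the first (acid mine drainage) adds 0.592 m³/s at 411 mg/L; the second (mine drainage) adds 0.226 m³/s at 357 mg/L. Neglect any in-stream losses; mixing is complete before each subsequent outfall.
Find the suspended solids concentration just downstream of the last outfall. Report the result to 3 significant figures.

79.6 mg/L

After outfall 1: Q = 4.010 + 0.5920 = 4.602 m³/s; C = (4.010·15.00 + 0.5920·411.0)/4.602 = 65.94 mg/L.
After outfall 2: Q = 4.602 + 0.2260 = 4.828 m³/s; C = (4.602·65.94 + 0.2260·357.0)/4.828 = 79.57 mg/L.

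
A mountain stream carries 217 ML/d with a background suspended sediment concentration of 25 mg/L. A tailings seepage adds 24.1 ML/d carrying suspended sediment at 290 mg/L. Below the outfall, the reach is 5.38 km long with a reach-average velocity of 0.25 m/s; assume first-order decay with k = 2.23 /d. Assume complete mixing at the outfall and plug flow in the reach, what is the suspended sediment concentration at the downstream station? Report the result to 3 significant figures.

29.5 mg/L

Conservation of mass: C = (217.0·25.00 + 24.10·290.0) / 241.1 = 12410/241.1 = 51.49 mg/L.
Travel time t = 5.38·1000 / 0.25 = 21520 s = 5.978 h.
Decay over the reach: 51.49·exp(−kt) = 51.49·0.5738 = 29.55 mg/L.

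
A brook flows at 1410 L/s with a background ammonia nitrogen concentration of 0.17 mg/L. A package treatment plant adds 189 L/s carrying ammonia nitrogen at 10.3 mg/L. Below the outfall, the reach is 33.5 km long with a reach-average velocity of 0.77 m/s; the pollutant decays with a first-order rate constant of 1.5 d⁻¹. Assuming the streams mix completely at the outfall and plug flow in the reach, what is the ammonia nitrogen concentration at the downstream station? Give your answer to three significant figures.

0.642 mg/L

Flow-weighted average: C = (1410·0.1700 + 189.0·10.30) / 1599 = 2186/1599 = 1.367 mg/L.
Travel time t = 33.5·1000 / 0.77 = 43510 s = 12.09 h.
After decay, C = 1.367 × e^(−kt) = 1.367 × 0.4699 = 0.6425 mg/L.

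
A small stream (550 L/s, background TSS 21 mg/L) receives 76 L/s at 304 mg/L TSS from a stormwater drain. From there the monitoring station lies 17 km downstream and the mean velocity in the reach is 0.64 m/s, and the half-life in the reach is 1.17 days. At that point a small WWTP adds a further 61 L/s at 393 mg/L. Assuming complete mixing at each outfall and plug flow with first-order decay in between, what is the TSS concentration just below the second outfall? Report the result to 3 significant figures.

Conservation of mass: C = (550.0·21.00 + 76.00·304.0) / 626.0 = 34650/626.0 = 55.36 mg/L; combined flow 626.0 L/s.
Travel time t = 17·1000 / 0.64 = 26560 s = 7.378 h.
Half-life 1.17 d → k = ln 2 / 1.17 = 0.5924 d⁻¹.
Decay over the reach: 55.36·exp(−kt) = 55.36·0.8335 = 46.14 mg/L.
Second outfall: C = (626.0·46.14 + 61.00·393.0)/687.0 = 76.94 mg/L.

76.9 mg/L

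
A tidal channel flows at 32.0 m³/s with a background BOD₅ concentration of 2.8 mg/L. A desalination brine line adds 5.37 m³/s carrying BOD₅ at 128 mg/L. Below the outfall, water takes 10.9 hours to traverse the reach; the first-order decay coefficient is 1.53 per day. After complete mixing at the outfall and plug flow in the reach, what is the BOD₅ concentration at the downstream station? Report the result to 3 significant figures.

10.4 mg/L

After mixing, C = (32.00·2.800 + 5.370·128.0) / 37.37 = 777.0/37.37 = 20.79 mg/L.
After decay, C = 20.79 × e^(−kt) = 20.79 × 0.4991 = 10.38 mg/L.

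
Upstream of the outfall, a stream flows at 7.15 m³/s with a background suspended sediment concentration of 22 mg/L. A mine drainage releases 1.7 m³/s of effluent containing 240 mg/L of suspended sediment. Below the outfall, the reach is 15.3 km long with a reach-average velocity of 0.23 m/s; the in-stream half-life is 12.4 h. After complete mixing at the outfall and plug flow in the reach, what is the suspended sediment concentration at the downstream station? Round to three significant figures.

Mass balance: C = (7.150·22.00 + 1.700·240.0) / 8.850 = 565.3/8.850 = 63.88 mg/L.
Travel time t = 15.3·1000 / 0.23 = 66520 s = 18.48 h.
Half-life 12.4 h → k = ln 2 / 12.4 = 0.05590 h⁻¹ = 1.342 d⁻¹.
Decay over the reach: 63.88·exp(−kt) = 63.88·0.3560 = 22.74 mg/L.

22.7 mg/L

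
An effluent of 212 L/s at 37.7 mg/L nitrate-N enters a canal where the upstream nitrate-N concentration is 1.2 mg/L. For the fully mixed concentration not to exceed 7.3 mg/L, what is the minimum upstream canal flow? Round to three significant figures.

1060 L/s

Set C_mix = 7.3: (Q·1.200 + 212.0·37.70) / (Q + 212.0) = 7.3
→ Q = 212.0·(37.70 − 7.3)/(7.3 − 1.200) = 1057 L/s.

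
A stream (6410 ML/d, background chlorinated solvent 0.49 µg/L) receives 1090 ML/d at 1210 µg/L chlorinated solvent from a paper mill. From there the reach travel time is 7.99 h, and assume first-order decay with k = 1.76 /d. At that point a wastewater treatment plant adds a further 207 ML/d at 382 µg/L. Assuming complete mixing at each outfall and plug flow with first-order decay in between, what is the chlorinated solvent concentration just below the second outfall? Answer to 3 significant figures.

106 µg/L

Flow-weighted average: C = (6410·0.4900 + 1090·1210) / 7500 = 1322000/7500 = 176.3 µg/L; combined flow 7500 ML/d.
Decay over the reach: 176.3·exp(−kt) = 176.3·0.5566 = 98.11 µg/L.
Second outfall: C = (7500·98.11 + 207.0·382.0)/7707 = 105.7 µg/L.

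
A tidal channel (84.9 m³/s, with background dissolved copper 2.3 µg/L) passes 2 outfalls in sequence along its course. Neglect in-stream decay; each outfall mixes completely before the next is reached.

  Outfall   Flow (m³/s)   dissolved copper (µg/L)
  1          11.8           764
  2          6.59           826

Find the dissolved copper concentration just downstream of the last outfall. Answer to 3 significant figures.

Outfall 1: combined Q = 96.70 m³/s; C = (84.90·2.300 + 11.80·764.0)/96.70 = 95.25 µg/L.
Outfall 2: combined Q = 103.3 m³/s; C = (96.70·95.25 + 6.590·826.0)/103.3 = 141.9 µg/L.

142 µg/L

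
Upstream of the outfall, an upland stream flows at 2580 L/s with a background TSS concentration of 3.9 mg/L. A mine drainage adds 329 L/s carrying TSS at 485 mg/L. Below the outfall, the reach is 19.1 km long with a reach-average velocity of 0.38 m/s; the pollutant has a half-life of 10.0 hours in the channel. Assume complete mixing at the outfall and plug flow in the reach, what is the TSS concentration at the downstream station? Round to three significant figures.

After mixing, C = (2580·3.900 + 329.0·485.0) / 2909 = 169600/2909 = 58.31 mg/L.
Travel time t = 19.1·1000 / 0.38 = 50260 s = 13.96 h.
Half-life 10.0 h → k = ln 2 / 10.0 = 0.06931 h⁻¹ = 1.664 d⁻¹.
First-order decay: C = 58.31·exp(−k·t) = 58.31·0.3799 = 22.15 mg/L.

22.2 mg/L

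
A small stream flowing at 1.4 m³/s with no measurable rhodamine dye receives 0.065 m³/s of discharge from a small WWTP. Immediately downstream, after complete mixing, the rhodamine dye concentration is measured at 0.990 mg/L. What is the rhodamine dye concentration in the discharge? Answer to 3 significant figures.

Mass balance: 1.400·0 + 0.06500·Cₑ = 1.465·0.9900
→ Cₑ = (1.465·0.9900 − 1.400·0) / 0.06500 = 22.31 mg/L.

22.3 mg/L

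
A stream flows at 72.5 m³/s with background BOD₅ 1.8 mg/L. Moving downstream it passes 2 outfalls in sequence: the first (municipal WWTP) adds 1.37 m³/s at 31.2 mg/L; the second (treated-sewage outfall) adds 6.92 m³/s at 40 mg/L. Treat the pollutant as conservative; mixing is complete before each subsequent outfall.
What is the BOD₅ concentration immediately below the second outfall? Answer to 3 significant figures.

Outfall 1: combined Q = 73.87 m³/s; C = (72.50·1.800 + 1.370·31.20)/73.87 = 2.345 mg/L.
Outfall 2: combined Q = 80.79 m³/s; C = (73.87·2.345 + 6.920·40.00)/80.79 = 5.571 mg/L.

5.57 mg/L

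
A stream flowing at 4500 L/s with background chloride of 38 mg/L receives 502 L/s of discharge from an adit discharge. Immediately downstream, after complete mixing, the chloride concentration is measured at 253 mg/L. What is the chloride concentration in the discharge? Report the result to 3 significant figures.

Mass balance: 4500·38.00 + 502.0·Cₑ = 5002·253.0
→ Cₑ = (5002·253.0 − 4500·38.00) / 502.0 = 2180 mg/L.

2180 mg/L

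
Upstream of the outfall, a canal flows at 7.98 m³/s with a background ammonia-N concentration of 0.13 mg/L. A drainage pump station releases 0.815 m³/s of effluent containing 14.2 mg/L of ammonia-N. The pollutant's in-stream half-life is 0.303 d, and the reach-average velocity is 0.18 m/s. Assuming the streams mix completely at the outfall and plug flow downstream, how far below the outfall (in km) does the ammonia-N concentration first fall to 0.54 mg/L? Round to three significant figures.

6.64 km

Mass balance: C = (7.980·0.1300 + 0.8150·14.20) / 8.795 = 12.61/8.795 = 1.434 mg/L.
Half-life 0.303 d → k = ln 2 / 0.303 = 2.288 d⁻¹.
Set 1.434·exp(−k·t) = 0.54 → t = ln(1.434/0.54)/k = 36880 s = 10.24 h.
Distance = v·t = 0.18·36880 = 6639 m = 6.639 km.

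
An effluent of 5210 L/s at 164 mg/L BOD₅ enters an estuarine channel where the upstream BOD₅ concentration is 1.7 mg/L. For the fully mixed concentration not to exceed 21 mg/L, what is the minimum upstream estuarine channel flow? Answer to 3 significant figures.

38600 L/s

Set C_mix = 21: (Q·1.700 + 5210·164.0) / (Q + 5210) = 21
→ Q = 5210·(164.0 − 21)/(21 − 1.700) = 38600 L/s.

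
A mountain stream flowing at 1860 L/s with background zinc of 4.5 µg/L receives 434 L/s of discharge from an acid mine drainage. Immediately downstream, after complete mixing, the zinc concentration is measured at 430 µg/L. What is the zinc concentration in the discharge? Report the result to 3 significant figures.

Mass balance: 1860·4.500 + 434.0·Cₑ = 2294·430.0
→ Cₑ = (2294·430.0 − 1860·4.500) / 434.0 = 2254 µg/L.

2250 µg/L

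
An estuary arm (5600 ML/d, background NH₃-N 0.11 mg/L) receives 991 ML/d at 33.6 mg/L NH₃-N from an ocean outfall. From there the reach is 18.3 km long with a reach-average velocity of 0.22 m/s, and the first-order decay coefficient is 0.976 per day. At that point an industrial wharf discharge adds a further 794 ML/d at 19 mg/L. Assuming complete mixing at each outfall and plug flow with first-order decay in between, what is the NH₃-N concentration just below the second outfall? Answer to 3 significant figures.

3.84 mg/L

Flow-weighted average: C = (5600·0.1100 + 991.0·33.60) / 6591 = 33910/6591 = 5.145 mg/L; combined flow 6591 ML/d.
Travel time t = 18.3·1000 / 0.22 = 83180 s = 23.11 h.
First-order decay: C = 5.145·exp(−k·t) = 5.145·0.3908 = 2.011 mg/L.
Second outfall: C = (6591·2.011 + 794.0·19.00)/7385 = 3.837 mg/L.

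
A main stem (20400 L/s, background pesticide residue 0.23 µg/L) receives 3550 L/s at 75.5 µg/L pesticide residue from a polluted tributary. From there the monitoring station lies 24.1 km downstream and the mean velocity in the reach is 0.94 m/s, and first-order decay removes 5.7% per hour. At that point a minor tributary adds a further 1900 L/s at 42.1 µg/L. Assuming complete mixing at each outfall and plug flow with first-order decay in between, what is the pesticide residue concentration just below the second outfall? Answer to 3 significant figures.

10.0 µg/L

Mixed concentration C = ΣQC/ΣQ = (20400·0.2300 + 3550·75.50) / 23950 = 272700/23950 = 11.39 µg/L; combined flow 23950 L/s.
Travel time t = 24.1·1000 / 0.94 = 25640 s = 7.122 h.
5.7%/h lost → k = −ln(1 − 0.057) = 0.05869 h⁻¹.
Applying C = C₀e^(−kt): 11.39 × 0.6584 = 7.497 µg/L.
At the second outfall, C = (23950·7.497 + 1900·42.10) / (23950 + 1900) = 10.04 µg/L.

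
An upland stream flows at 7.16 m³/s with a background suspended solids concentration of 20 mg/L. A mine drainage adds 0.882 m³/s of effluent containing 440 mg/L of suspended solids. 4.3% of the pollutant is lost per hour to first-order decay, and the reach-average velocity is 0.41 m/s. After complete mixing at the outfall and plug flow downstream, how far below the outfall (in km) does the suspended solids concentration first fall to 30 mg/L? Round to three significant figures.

Mixed concentration C = ΣQC/ΣQ = (7.160·20.00 + 0.8820·440.0) / 8.042 = 531.3/8.042 = 66.06 mg/L.
4.3%/h lost → k = −ln(1 − 0.043) = 0.04395 h⁻¹.
Set 66.06·exp(−k·t) = 30 → t = ln(66.06/30)/k = 64660 s = 17.96 h.
Distance = v·t = 0.41·64660 = 26510 m = 26.51 km.

26.5 km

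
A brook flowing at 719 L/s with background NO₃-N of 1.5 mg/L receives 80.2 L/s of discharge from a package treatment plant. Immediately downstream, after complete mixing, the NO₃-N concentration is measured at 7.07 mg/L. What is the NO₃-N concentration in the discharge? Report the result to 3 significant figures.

Mass balance: 719.0·1.500 + 80.20·Cₑ = 799.2·7.070
→ Cₑ = (799.2·7.070 − 719.0·1.500) / 80.20 = 57.01 mg/L.

57.0 mg/L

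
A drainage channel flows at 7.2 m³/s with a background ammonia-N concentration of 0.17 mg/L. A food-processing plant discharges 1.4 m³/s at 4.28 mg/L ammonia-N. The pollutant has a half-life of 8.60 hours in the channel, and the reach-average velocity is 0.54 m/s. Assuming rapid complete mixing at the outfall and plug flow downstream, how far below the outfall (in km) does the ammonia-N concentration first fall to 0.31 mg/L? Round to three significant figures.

Flow-weighted average: C = (7.200·0.1700 + 1.400·4.280) / 8.600 = 7.216/8.600 = 0.8391 mg/L.
Half-life 8.60 h → k = ln 2 / 8.60 = 0.08060 h⁻¹ = 1.934 d⁻¹.
Set 0.8391·exp(−k·t) = 0.31 → t = ln(0.8391/0.31)/k = 44470 s = 12.35 h.
Distance = v·t = 0.54·44470 = 24020 m = 24.02 km.

24.0 km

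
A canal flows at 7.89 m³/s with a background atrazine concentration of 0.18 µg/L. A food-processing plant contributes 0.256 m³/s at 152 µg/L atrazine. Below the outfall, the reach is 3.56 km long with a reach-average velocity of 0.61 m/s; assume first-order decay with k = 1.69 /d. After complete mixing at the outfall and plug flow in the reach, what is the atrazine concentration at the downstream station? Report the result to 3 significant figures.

4.42 µg/L

Mixed concentration C = ΣQC/ΣQ = (7.890·0.1800 + 0.2560·152.0) / 8.146 = 40.33/8.146 = 4.951 µg/L.
Travel time t = 3.56·1000 / 0.61 = 5836 s = 1.621 h.
Decay over the reach: 4.951·exp(−kt) = 4.951·0.8921 = 4.417 µg/L.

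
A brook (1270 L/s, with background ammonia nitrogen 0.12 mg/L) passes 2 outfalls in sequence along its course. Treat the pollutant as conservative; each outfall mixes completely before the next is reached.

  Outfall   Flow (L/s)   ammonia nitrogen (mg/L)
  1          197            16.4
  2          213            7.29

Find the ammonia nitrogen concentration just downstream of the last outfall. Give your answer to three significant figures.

2.94 mg/L

Below outfall 1: Q → 1467 L/s, C = (1270·0.1200 + 197.0·16.40)/1467 = 2.306 mg/L.
Below outfall 2: Q → 1680 L/s, C = (1467·2.306 + 213.0·7.290)/1680 = 2.938 mg/L.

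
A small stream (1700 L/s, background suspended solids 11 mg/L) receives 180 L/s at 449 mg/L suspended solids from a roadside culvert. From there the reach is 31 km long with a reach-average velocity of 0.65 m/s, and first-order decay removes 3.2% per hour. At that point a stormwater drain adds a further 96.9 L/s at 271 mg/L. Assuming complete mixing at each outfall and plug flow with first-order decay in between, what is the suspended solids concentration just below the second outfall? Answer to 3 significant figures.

Mass balance: C = (1700·11.00 + 180.0·449.0) / 1880 = 99520/1880 = 52.94 mg/L; combined flow 1880 L/s.
Travel time t = 31·1000 / 0.65 = 47690 s = 13.25 h.
3.2%/h lost → k = −ln(1 − 0.032) = 0.03252 h⁻¹.
Applying C = C₀e^(−kt): 52.94 × 0.6499 = 34.41 mg/L.
Second outfall: C = (1880·34.41 + 96.90·271.0)/1977 = 46.00 mg/L.

46.0 mg/L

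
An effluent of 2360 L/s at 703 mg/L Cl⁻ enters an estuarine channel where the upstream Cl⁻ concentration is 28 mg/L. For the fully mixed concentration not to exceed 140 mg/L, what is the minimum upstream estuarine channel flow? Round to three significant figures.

11900 L/s

Set C_mix = 140: (Q·28.00 + 2360·703.0) / (Q + 2360) = 140
→ Q = 2360·(703.0 − 140)/(140 − 28.00) = 11860 L/s.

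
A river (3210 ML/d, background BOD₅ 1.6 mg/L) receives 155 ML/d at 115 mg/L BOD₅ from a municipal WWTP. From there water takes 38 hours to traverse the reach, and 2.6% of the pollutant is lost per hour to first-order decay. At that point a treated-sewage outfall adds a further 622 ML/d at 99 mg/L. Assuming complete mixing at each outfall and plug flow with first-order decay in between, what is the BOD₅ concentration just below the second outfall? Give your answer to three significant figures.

Flow-weighted average: C = (3210·1.600 + 155.0·115.0) / 3365 = 22960/3365 = 6.823 mg/L; combined flow 3365 ML/d.
2.6%/h lost → k = −ln(1 − 0.026) = 0.02634 h⁻¹.
After decay, C = 6.823 × e^(−kt) = 6.823 × 0.3675 = 2.508 mg/L.
Second outfall: C = (3365·2.508 + 622.0·99.00)/3987 = 17.56 mg/L.

17.6 mg/L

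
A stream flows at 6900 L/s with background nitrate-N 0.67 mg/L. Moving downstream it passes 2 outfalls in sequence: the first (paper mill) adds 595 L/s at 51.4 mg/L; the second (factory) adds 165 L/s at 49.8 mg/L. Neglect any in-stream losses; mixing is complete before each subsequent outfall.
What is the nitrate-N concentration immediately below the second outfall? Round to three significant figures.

5.67 mg/L

Below outfall 1: Q → 7495 L/s, C = (6900·0.6700 + 595.0·51.40)/7495 = 4.697 mg/L.
Below outfall 2: Q → 7660 L/s, C = (7495·4.697 + 165.0·49.80)/7660 = 5.669 mg/L.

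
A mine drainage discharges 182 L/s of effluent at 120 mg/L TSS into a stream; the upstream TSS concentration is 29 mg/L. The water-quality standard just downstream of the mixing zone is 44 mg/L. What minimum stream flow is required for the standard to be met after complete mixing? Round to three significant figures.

Set C_mix = 44: (Q·29.00 + 182.0·120.0) / (Q + 182.0) = 44
→ Q = 182.0·(120.0 − 44)/(44 − 29.00) = 922.1 L/s.

922 L/s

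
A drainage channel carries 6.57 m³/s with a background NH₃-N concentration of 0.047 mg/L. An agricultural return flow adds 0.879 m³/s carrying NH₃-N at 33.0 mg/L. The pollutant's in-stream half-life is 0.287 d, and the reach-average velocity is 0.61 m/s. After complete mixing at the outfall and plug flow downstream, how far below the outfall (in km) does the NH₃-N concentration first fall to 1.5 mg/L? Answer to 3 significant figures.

Mixed concentration C = ΣQC/ΣQ = (6.570·0.04700 + 0.8790·33.00) / 7.449 = 29.32/7.449 = 3.936 mg/L.
Half-life 0.287 d → k = ln 2 / 0.287 = 2.415 d⁻¹.
Set 3.936·exp(−k·t) = 1.5 → t = ln(3.936/1.5)/k = 34510 s = 9.585 h.
Distance = v·t = 0.61·34510 = 21050 m = 21.05 km.

21.0 km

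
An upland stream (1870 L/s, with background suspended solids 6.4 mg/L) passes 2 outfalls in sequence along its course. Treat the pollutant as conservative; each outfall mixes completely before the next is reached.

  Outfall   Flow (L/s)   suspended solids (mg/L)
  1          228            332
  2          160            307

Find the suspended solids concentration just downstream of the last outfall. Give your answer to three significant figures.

Below outfall 1: Q → 2098 L/s, C = (1870·6.400 + 228.0·332.0)/2098 = 41.78 mg/L.
Below outfall 2: Q → 2258 L/s, C = (2098·41.78 + 160.0·307.0)/2258 = 60.58 mg/L.

60.6 mg/L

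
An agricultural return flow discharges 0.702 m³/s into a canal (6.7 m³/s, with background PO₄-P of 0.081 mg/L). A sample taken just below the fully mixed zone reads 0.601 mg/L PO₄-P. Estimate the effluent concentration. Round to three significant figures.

Mass balance: 6.700·0.08100 + 0.7020·Cₑ = 7.402·0.6010
→ Cₑ = (7.402·0.6010 − 6.700·0.08100) / 0.7020 = 5.564 mg/L.

5.56 mg/L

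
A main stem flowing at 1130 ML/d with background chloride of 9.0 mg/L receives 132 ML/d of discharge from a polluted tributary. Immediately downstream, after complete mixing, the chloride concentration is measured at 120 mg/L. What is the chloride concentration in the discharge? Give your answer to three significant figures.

1070 mg/L

Mass balance: 1130·9.000 + 132.0·Cₑ = 1262·120.0
→ Cₑ = (1262·120.0 − 1130·9.000) / 132.0 = 1070 mg/L.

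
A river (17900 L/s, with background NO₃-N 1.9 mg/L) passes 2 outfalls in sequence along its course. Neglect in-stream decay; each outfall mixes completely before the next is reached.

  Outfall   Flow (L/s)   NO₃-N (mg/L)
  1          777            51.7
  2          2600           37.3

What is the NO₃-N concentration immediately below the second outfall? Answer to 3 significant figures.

After outfall 1: Q = 17900 + 777.0 = 18680 L/s; C = (17900·1.900 + 777.0·51.70)/18680 = 3.972 mg/L.
After outfall 2: Q = 18680 + 2600 = 21280 L/s; C = (18680·3.972 + 2600·37.30)/21280 = 8.044 mg/L.

8.04 mg/L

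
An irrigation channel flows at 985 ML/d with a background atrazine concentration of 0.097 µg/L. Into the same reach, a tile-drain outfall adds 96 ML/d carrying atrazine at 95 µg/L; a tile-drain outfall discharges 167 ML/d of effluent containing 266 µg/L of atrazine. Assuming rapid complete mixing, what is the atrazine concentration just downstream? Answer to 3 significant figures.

Mixed concentration C = ΣQC/ΣQ = (985.0·0.09700 + 96.00·95.00 + 167.0·266.0) / 1248 = 53640/1248 = 42.98 µg/L.

43.0 µg/L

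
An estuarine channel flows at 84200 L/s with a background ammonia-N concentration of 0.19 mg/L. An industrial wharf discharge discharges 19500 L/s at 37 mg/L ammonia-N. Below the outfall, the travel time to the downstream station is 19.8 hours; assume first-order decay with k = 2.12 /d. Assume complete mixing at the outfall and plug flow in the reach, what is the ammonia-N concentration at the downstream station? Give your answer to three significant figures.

1.24 mg/L

After mixing, C = (84200·0.1900 + 19500·37.00) / 103700 = 737500/103700 = 7.112 mg/L.
Decay over the reach: 7.112·exp(−kt) = 7.112·0.1739 = 1.237 mg/L.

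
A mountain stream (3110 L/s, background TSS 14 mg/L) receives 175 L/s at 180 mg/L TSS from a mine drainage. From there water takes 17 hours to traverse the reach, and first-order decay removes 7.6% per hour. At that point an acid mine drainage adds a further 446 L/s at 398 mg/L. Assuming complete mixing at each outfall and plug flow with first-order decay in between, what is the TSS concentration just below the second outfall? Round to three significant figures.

52.8 mg/L

Mixed concentration C = ΣQC/ΣQ = (3110·14.00 + 175.0·180.0) / 3285 = 75040/3285 = 22.84 mg/L; combined flow 3285 L/s.
7.6%/h lost → k = −ln(1 − 0.076) = 0.07904 h⁻¹.
First-order decay: C = 22.84·exp(−k·t) = 22.84·0.2609 = 5.959 mg/L.
Second outfall: C = (3285·5.959 + 446.0·398.0)/3731 = 52.82 mg/L.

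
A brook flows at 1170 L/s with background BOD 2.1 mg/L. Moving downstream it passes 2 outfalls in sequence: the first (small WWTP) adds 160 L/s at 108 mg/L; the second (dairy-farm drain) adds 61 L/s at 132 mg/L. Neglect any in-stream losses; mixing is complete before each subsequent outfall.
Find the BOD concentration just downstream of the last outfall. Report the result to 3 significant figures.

Outfall 1: combined Q = 1330 L/s; C = (1170·2.100 + 160.0·108.0)/1330 = 14.84 mg/L.
Outfall 2: combined Q = 1391 L/s; C = (1330·14.84 + 61.00·132.0)/1391 = 19.98 mg/L.

20.0 mg/L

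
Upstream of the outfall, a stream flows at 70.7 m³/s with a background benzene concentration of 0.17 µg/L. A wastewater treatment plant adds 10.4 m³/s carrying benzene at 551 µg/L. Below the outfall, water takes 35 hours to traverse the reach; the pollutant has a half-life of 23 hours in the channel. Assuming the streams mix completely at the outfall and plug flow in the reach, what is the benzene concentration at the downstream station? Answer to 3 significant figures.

Flow-weighted average: C = (70.70·0.1700 + 10.40·551.0) / 81.10 = 5742/81.10 = 70.81 µg/L.
Half-life 23 h → k = ln 2 / 23 = 0.03014 h⁻¹ = 0.7233 d⁻¹.
Applying C = C₀e^(−kt): 70.81 × 0.3483 = 24.66 µg/L.

24.7 µg/L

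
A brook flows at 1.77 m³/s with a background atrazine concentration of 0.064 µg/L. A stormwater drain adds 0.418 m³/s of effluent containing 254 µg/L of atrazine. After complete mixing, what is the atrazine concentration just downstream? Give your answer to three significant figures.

Flow-weighted average: C = (1.770·0.06400 + 0.4180·254.0) / 2.188 = 106.3/2.188 = 48.58 µg/L.

48.6 µg/L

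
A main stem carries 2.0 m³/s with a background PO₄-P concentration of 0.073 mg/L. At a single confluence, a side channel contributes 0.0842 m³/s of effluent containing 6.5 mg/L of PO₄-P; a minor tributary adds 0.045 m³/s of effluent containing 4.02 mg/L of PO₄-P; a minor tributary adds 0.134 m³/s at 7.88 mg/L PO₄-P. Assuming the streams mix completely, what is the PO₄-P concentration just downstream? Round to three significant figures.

0.853 mg/L

Mixed concentration C = ΣQC/ΣQ = (2.000·0.07300 + 0.08420·6.500 + 0.04500·4.020 + 0.1340·7.880) / 2.263 = 1.930/2.263 = 0.8528 mg/L.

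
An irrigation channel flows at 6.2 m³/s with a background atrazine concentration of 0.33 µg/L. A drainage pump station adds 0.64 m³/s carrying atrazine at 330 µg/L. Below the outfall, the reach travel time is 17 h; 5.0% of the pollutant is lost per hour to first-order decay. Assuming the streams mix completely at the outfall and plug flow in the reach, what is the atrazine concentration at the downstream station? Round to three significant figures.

Flow-weighted average: C = (6.200·0.3300 + 0.6400·330.0) / 6.840 = 213.2/6.840 = 31.18 µg/L.
5.0%/h lost → k = −ln(1 − 0.05) = 0.05129 h⁻¹.
After decay, C = 31.18 × e^(−kt) = 31.18 × 0.4181 = 13.04 µg/L.

13.0 µg/L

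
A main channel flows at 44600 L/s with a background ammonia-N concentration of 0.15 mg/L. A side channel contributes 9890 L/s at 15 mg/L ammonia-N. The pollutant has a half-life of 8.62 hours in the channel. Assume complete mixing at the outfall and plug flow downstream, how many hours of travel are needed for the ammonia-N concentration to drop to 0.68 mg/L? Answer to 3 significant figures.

17.8 h

Mass balance: C = (44600·0.1500 + 9890·15.00) / 54490 = 155000/54490 = 2.845 mg/L.
Half-life 8.62 h → k = ln 2 / 8.62 = 0.08041 h⁻¹ = 1.930 d⁻¹.
2.845·exp(−k·t) = 0.68 → t = ln(2.845/0.68)/k = 64080 s = 17.80 h.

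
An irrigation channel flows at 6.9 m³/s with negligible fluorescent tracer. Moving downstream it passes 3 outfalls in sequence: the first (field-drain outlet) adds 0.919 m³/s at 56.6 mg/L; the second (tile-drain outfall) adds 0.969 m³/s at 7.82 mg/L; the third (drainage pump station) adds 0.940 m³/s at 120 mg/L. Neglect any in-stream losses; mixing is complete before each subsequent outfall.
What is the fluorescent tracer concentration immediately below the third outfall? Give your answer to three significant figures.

17.7 mg/L

After outfall 1: Q = 6.900 + 0.9190 = 7.819 m³/s; C = (6.900·0 + 0.9190·56.60)/7.819 = 6.652 mg/L.
After outfall 2: Q = 7.819 + 0.9690 = 8.788 m³/s; C = (7.819·6.652 + 0.9690·7.820)/8.788 = 6.781 mg/L.
After outfall 3: Q = 8.788 + 0.9400 = 9.728 m³/s; C = (8.788·6.781 + 0.9400·120.0)/9.728 = 17.72 mg/L.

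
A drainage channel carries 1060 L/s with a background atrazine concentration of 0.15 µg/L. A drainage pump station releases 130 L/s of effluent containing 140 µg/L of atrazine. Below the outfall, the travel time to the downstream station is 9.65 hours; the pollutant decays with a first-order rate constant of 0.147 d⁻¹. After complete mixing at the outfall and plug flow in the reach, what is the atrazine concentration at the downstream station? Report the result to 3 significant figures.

14.5 µg/L

Mass balance: C = (1060·0.1500 + 130.0·140.0) / 1190 = 18360/1190 = 15.43 µg/L.
After decay, C = 15.43 × e^(−kt) = 15.43 × 0.9426 = 14.54 µg/L.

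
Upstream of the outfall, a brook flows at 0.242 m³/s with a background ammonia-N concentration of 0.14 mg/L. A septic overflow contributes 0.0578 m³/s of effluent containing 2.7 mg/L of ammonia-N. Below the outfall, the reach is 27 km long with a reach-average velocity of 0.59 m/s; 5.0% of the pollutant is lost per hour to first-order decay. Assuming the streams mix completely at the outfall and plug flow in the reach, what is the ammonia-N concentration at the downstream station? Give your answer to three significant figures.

After mixing, C = (0.2420·0.1400 + 0.05780·2.700) / 0.2998 = 0.1899/0.2998 = 0.6336 mg/L.
Travel time t = 27·1000 / 0.59 = 45760 s = 12.71 h.
5.0%/h lost → k = −ln(1 − 0.05) = 0.05129 h⁻¹.
After decay, C = 0.6336 × e^(−kt) = 0.6336 × 0.5210 = 0.3301 mg/L.

0.330 mg/L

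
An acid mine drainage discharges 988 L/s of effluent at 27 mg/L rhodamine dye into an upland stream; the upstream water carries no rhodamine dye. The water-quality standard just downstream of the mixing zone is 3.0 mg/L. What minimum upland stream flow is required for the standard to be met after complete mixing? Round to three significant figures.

7900 L/s

Set C_mix = 3.0: (Q·0 + 988.0·27.00) / (Q + 988.0) = 3.0
→ Q = 988.0·(27.00 − 3.0)/(3.0 − 0) = 7904 L/s.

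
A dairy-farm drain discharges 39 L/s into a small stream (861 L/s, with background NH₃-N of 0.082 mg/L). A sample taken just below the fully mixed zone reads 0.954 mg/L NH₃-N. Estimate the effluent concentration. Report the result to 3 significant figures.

Mass balance: 861.0·0.08200 + 39.00·Cₑ = 900.0·0.9540
→ Cₑ = (900.0·0.9540 − 861.0·0.08200) / 39.00 = 20.21 mg/L.

20.2 mg/L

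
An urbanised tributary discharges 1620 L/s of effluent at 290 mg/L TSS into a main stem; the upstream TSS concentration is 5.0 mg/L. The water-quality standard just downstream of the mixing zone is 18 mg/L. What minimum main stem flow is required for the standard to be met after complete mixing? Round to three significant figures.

Set C_mix = 18: (Q·5.000 + 1620·290.0) / (Q + 1620) = 18
→ Q = 1620·(290.0 − 18)/(18 − 5.000) = 33900 L/s.

33900 L/s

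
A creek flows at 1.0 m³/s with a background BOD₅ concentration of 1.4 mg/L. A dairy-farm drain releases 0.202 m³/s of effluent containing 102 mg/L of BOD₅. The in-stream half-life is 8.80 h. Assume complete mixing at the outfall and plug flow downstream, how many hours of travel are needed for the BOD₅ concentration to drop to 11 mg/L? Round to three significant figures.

6.47 h

After mixing, C = (1.000·1.400 + 0.2020·102.0) / 1.202 = 22.00/1.202 = 18.31 mg/L.
Half-life 8.80 h → k = ln 2 / 8.80 = 0.07877 h⁻¹ = 1.890 d⁻¹.
18.31·exp(−k·t) = 11 → t = ln(18.31/11)/k = 23280 s = 6.466 h.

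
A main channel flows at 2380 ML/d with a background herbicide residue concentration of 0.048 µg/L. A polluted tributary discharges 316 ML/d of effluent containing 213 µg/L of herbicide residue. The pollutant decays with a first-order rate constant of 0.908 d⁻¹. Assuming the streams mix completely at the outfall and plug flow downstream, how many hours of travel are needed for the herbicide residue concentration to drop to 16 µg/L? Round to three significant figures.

Flow-weighted average: C = (2380·0.04800 + 316.0·213.0) / 2696 = 67420/2696 = 25.01 µg/L.
25.01·exp(−k·t) = 16 → t = ln(25.01/16)/k = 42500 s = 11.80 h.

11.8 h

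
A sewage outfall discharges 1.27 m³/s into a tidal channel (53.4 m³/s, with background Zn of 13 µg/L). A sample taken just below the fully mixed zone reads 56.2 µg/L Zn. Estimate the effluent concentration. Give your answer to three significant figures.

Mass balance: 53.40·13.00 + 1.270·Cₑ = 54.67·56.20
→ Cₑ = (54.67·56.20 − 53.40·13.00) / 1.270 = 1873 µg/L.

1870 µg/L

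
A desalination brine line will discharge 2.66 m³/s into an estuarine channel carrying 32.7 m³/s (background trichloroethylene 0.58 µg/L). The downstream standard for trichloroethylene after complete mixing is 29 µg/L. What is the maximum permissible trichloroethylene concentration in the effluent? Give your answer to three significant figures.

378 µg/L

At the limit, (Qr·Cr + Qe·Cₑ)/(Qr + Qe) = 29:
Cₑ = (35.36·29 − 32.70·0.5800) / 2.660 = 378.4 µg/L.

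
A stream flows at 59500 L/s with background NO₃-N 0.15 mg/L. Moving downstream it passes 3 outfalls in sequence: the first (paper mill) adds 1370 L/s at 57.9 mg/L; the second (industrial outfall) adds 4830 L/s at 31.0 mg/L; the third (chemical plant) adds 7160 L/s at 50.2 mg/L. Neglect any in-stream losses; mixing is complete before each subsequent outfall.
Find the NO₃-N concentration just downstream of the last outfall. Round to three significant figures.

Outfall 1: combined Q = 60870 L/s; C = (59500·0.1500 + 1370·57.90)/60870 = 1.450 mg/L.
Outfall 2: combined Q = 65700 L/s; C = (60870·1.450 + 4830·31.00)/65700 = 3.622 mg/L.
Outfall 3: combined Q = 72860 L/s; C = (65700·3.622 + 7160·50.20)/72860 = 8.199 mg/L.

8.20 mg/L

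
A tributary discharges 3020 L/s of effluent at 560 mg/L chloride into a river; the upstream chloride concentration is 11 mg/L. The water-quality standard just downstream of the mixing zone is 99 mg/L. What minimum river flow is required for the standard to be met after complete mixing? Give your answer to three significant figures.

Set C_mix = 99: (Q·11.00 + 3020·560.0) / (Q + 3020) = 99
→ Q = 3020·(560.0 − 99)/(99 − 11.00) = 15820 L/s.

15800 L/s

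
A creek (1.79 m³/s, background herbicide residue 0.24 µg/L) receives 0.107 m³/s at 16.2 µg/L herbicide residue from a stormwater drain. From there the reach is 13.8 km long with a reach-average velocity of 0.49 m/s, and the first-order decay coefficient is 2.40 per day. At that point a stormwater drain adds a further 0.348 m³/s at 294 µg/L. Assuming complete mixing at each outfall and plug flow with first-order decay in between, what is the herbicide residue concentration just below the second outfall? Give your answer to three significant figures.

Mixed concentration C = ΣQC/ΣQ = (1.790·0.2400 + 0.1070·16.20) / 1.897 = 2.163/1.897 = 1.140 µg/L; combined flow 1.897 m³/s.
Travel time t = 13.8·1000 / 0.49 = 28160 s = 7.823 h.
First-order decay: C = 1.140·exp(−k·t) = 1.140·0.4573 = 0.5215 µg/L.
At the second outfall, C = (1.897·0.5215 + 0.3480·294.0) / (1.897 + 0.3480) = 46.01 µg/L.

46.0 µg/L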